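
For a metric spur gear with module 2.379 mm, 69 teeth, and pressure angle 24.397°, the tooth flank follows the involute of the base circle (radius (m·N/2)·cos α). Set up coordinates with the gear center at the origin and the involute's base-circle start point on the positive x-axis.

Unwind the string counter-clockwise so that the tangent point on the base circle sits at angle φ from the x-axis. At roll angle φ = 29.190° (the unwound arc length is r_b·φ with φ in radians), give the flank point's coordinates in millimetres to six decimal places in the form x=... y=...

pitch radius r_p = m·N/2 = 2.379·69/2 = 82.075500
base radius r_b = r_p·cos α = 82.075500·cos 24.397° = 74.746592
roll angle φ = 29.190° = 0.50946161 rad
x = r_b·(cos φ + φ·sin φ) = 74.746592·(0.87300721 + 0.50946161·0.48770730) = 83.826461
y = r_b·(sin φ − φ·cos φ) = 74.746592·(0.48770730 − 0.50946161·0.87300721) = 3.209891

x=83.826461 y=3.209891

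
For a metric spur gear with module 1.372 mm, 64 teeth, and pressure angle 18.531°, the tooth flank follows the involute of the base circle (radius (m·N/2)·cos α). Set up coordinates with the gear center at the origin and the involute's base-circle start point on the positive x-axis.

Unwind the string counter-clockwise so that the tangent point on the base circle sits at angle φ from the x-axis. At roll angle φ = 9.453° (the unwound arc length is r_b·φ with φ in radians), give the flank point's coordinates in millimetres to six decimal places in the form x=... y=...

x=42.190369 y=0.062147

pitch radius r_p = m·N/2 = 1.372·64/2 = 43.904000
base radius r_b = r_p·cos α = 43.904000·cos 18.531° = 41.627658
roll angle φ = 9.453° = 0.16498597 rad
x = r_b·(cos φ + φ·sin φ) = 41.627658·(0.98642066 + 0.16498597·0.16423850) = 42.190369
y = r_b·(sin φ − φ·cos φ) = 41.627658·(0.16423850 − 0.16498597·0.98642066) = 0.062147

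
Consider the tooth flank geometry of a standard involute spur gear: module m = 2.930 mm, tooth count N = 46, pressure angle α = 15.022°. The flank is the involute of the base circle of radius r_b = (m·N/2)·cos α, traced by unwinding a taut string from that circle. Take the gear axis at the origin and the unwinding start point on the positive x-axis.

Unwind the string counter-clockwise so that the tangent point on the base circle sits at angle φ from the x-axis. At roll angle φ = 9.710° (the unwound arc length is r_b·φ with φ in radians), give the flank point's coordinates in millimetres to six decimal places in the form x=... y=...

pitch radius r_p = m·N/2 = 2.930·46/2 = 67.390000
base radius r_b = r_p·cos α = 67.390000·cos 15.022° = 65.087039
roll angle φ = 9.710° = 0.16947147 rad
x = r_b·(cos φ + φ·sin φ) = 65.087039·(0.98567405 + 0.16947147·0.16866141) = 66.015008
y = r_b·(sin φ − φ·cos φ) = 65.087039·(0.16866141 − 0.16947147·0.98567405) = 0.105297

x=66.015008 y=0.105297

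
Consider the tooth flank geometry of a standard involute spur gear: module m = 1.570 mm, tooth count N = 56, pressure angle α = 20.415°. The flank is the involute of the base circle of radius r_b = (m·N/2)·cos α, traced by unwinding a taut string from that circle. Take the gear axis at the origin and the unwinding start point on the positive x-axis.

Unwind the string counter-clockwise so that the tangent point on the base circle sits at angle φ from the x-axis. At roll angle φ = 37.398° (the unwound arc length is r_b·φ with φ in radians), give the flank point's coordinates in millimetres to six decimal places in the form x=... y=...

pitch radius r_p = m·N/2 = 1.570·56/2 = 43.960000
base radius r_b = r_p·cos α = 43.960000·cos 20.415° = 41.198903
roll angle φ = 37.398° = 0.65271823 rad
x = r_b·(cos φ + φ·sin φ) = 41.198903·(0.79443582 + 0.65271823·0.60734811) = 49.062250
y = r_b·(sin φ − φ·cos φ) = 41.198903·(0.60734811 − 0.65271823·0.79443582) = 3.658684

x=49.062250 y=3.658684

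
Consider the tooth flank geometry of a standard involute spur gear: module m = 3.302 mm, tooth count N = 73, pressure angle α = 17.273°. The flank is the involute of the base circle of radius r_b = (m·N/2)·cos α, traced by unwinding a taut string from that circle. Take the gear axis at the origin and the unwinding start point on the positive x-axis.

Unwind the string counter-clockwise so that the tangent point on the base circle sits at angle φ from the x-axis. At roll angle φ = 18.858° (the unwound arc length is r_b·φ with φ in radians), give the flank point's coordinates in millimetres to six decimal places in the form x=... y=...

x=121.153379 y=1.353050

pitch radius r_p = m·N/2 = 3.302·73/2 = 120.523000
base radius r_b = r_p·cos α = 120.523000·cos 17.273° = 115.087513
roll angle φ = 18.858° = 0.32913419 rad
x = r_b·(cos φ + φ·sin φ) = 115.087513·(0.94632255 + 0.32913419·0.32322381) = 121.153379
y = r_b·(sin φ − φ·cos φ) = 115.087513·(0.32322381 − 0.32913419·0.94632255) = 1.353050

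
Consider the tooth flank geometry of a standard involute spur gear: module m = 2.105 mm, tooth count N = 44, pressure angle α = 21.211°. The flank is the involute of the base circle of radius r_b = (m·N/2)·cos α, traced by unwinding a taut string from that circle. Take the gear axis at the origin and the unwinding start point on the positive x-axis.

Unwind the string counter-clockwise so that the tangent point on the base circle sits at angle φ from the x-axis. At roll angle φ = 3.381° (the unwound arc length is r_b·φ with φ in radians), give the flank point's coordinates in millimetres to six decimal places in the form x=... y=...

x=43.247800 y=0.002956

pitch radius r_p = m·N/2 = 2.105·44/2 = 46.310000
base radius r_b = r_p·cos α = 46.310000·cos 21.211° = 43.172699
roll angle φ = 3.381° = 0.05900958 rad
x = r_b·(cos φ + φ·sin φ) = 43.172699·(0.99825944 + 0.05900958·0.05897534) = 43.247800
y = r_b·(sin φ − φ·cos φ) = 43.172699·(0.05897534 − 0.05900958·0.99825944) = 0.002956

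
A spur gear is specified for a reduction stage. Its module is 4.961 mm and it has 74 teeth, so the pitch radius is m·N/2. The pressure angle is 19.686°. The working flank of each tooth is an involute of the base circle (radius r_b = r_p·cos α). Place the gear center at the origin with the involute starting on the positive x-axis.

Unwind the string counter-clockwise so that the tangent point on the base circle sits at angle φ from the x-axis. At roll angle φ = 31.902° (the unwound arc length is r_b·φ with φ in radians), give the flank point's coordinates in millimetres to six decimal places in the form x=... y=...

pitch radius r_p = m·N/2 = 4.961·74/2 = 183.557000
base radius r_b = r_p·cos α = 183.557000·cos 19.686° = 172.828623
roll angle φ = 31.902° = 0.55679494 rad
x = r_b·(cos φ + φ·sin φ) = 172.828623·(0.84895324 + 0.55679494·0.52846797) = 197.577946
y = r_b·(sin φ − φ·cos φ) = 172.828623·(0.52846797 − 0.55679494·0.84895324) = 9.639534

x=197.577946 y=9.639534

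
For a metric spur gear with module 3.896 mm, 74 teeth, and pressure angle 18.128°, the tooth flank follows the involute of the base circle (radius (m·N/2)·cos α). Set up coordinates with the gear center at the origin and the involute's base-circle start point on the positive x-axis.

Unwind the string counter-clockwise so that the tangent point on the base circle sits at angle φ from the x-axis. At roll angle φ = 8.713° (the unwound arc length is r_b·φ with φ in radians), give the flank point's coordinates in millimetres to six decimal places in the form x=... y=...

x=138.571752 y=0.160221

pitch radius r_p = m·N/2 = 3.896·74/2 = 144.152000
base radius r_b = r_p·cos α = 144.152000·cos 18.128° = 136.996841
roll angle φ = 8.713° = 0.15207054 rad
x = r_b·(cos φ + φ·sin φ) = 136.996841·(0.98845954 + 0.15207054·0.15148510) = 138.571752
y = r_b·(sin φ − φ·cos φ) = 136.996841·(0.15148510 − 0.15207054·0.98845954) = 0.160221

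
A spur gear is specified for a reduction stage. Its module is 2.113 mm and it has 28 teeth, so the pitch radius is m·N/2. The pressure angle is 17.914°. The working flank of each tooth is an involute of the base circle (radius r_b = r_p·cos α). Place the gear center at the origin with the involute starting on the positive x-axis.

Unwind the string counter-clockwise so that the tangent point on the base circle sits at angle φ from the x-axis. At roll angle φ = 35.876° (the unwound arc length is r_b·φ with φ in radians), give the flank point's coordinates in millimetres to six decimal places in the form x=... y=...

x=33.136606 y=2.214339

pitch radius r_p = m·N/2 = 2.113·28/2 = 29.582000
base radius r_b = r_p·cos α = 29.582000·cos 17.914° = 28.147843
roll angle φ = 35.876° = 0.62615432 rad
x = r_b·(cos φ + φ·sin φ) = 28.147843·(0.81028719 + 0.62615432·0.58603300) = 33.136606
y = r_b·(sin φ − φ·cos φ) = 28.147843·(0.58603300 − 0.62615432·0.81028719) = 2.214339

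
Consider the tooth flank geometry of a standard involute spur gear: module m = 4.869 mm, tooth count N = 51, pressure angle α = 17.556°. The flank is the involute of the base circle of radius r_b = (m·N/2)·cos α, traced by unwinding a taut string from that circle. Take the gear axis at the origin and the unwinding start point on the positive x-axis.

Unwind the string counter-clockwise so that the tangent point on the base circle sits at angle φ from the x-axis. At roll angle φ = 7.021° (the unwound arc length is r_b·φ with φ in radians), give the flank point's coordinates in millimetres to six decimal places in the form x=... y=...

x=119.261906 y=0.072497

pitch radius r_p = m·N/2 = 4.869·51/2 = 124.159500
base radius r_b = r_p·cos α = 124.159500·cos 17.556° = 118.376472
roll angle φ = 7.021° = 0.12253957 rad
x = r_b·(cos φ + φ·sin φ) = 118.376472·(0.99250142 + 0.12253957·0.12223312) = 119.261906
y = r_b·(sin φ − φ·cos φ) = 118.376472·(0.12223312 − 0.12253957·0.99250142) = 0.072497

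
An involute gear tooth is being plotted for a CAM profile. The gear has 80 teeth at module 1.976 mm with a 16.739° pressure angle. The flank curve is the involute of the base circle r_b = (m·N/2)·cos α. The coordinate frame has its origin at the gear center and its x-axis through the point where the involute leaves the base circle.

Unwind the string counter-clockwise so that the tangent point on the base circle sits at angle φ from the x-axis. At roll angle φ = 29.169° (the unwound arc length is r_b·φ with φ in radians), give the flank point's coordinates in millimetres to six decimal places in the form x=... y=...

pitch radius r_p = m·N/2 = 1.976·80/2 = 79.040000
base radius r_b = r_p·cos α = 79.040000·cos 16.739° = 75.690812
roll angle φ = 29.169° = 0.50909509 rad
x = r_b·(cos φ + φ·sin φ) = 75.690812·(0.87318591 + 0.50909509·0.48738729) = 84.873045
y = r_b·(sin φ − φ·cos φ) = 75.690812·(0.48738729 − 0.50909509·0.87318591) = 3.243551

x=84.873045 y=3.243551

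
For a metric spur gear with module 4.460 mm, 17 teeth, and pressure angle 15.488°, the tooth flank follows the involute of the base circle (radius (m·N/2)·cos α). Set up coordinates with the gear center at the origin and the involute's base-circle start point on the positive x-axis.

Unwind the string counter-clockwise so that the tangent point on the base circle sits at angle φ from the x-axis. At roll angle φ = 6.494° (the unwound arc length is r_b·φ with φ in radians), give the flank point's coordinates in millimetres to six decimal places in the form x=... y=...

pitch radius r_p = m·N/2 = 4.460·17/2 = 37.910000
base radius r_b = r_p·cos α = 37.910000·cos 15.488° = 36.533352
roll angle φ = 6.494° = 0.11334168 rad
x = r_b·(cos φ + φ·sin φ) = 36.533352·(0.99358370 + 0.11334168·0.11309917) = 36.767258
y = r_b·(sin φ − φ·cos φ) = 36.533352·(0.11309917 − 0.11334168·0.99358370) = 0.017708

x=36.767258 y=0.017708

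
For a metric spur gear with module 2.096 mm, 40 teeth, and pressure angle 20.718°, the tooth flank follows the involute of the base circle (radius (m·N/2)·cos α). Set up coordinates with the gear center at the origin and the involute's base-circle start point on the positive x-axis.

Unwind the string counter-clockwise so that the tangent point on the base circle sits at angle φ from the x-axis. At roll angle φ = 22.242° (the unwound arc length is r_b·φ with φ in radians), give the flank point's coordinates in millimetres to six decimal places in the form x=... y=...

x=42.053119 y=0.753115

pitch radius r_p = m·N/2 = 2.096·40/2 = 41.920000
base radius r_b = r_p·cos α = 41.920000·cos 20.718° = 39.209157
roll angle φ = 22.242° = 0.38819613 rad
x = r_b·(cos φ + φ·sin φ) = 39.209157·(0.92559336 + 0.38819613·0.37851938) = 42.053119
y = r_b·(sin φ − φ·cos φ) = 39.209157·(0.37851938 − 0.38819613·0.92559336) = 0.753115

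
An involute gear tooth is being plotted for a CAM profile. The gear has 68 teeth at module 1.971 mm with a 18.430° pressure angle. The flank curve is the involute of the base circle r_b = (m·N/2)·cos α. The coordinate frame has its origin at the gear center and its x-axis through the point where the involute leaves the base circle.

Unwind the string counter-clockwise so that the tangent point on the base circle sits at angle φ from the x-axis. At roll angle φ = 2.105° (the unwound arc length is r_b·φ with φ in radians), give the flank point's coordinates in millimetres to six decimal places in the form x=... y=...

x=63.619785 y=0.001051

pitch radius r_p = m·N/2 = 1.971·68/2 = 67.014000
base radius r_b = r_p·cos α = 67.014000·cos 18.430° = 63.576893
roll angle φ = 2.105° = 0.03673918 rad
x = r_b·(cos φ + φ·sin φ) = 63.576893·(0.99932519 + 0.03673918·0.03673092) = 63.619785
y = r_b·(sin φ − φ·cos φ) = 63.576893·(0.03673092 − 0.03673918·0.99932519) = 0.001051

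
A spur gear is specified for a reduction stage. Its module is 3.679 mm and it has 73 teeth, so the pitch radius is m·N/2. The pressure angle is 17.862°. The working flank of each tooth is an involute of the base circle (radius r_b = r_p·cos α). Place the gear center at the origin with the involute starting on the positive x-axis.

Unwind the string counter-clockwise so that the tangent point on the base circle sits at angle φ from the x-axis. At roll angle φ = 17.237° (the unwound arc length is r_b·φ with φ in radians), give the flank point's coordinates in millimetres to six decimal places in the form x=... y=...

pitch radius r_p = m·N/2 = 3.679·73/2 = 134.283500
base radius r_b = r_p·cos α = 134.283500·cos 17.862° = 127.810772
roll angle φ = 17.237° = 0.30084240 rad
x = r_b·(cos φ + φ·sin φ) = 127.810772·(0.95508720 + 0.30084240·0.29632488) = 133.464391
y = r_b·(sin φ − φ·cos φ) = 127.810772·(0.29632488 − 0.30084240·0.95508720) = 1.149549

x=133.464391 y=1.149549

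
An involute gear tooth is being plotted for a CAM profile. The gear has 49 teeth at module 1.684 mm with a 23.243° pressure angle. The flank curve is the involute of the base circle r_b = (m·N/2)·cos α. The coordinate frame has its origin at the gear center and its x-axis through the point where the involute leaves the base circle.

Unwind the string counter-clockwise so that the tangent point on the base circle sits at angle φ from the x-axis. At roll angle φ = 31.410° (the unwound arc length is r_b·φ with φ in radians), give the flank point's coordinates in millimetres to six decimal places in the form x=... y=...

pitch radius r_p = m·N/2 = 1.684·49/2 = 41.258000
base radius r_b = r_p·cos α = 41.258000·cos 23.243° = 37.909477
roll angle φ = 31.410° = 0.54820792 rad
x = r_b·(cos φ + φ·sin φ) = 37.909477·(0.85345985 + 0.54820792·0.52115860) = 43.185078
y = r_b·(sin φ − φ·cos φ) = 37.909477·(0.52115860 − 0.54820792·0.85345985) = 2.020012

x=43.185078 y=2.020012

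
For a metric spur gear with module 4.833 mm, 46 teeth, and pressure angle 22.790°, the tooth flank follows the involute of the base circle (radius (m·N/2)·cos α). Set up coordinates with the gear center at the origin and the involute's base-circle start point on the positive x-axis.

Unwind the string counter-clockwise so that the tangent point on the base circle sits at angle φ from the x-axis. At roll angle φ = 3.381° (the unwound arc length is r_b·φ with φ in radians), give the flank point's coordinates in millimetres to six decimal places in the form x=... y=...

x=102.659173 y=0.007017

pitch radius r_p = m·N/2 = 4.833·46/2 = 111.159000
base radius r_b = r_p·cos α = 111.159000·cos 22.790° = 102.480903
roll angle φ = 3.381° = 0.05900958 rad
x = r_b·(cos φ + φ·sin φ) = 102.480903·(0.99825944 + 0.05900958·0.05897534) = 102.659173
y = r_b·(sin φ − φ·cos φ) = 102.480903·(0.05897534 − 0.05900958·0.99825944) = 0.007017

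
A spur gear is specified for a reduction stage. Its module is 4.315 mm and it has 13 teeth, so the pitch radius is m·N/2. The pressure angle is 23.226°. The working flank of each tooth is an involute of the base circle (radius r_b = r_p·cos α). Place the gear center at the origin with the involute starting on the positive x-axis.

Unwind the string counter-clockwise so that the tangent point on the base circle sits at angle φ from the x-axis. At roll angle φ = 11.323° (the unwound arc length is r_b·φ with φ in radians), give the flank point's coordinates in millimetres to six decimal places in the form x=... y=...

pitch radius r_p = m·N/2 = 4.315·13/2 = 28.047500
base radius r_b = r_p·cos α = 28.047500·cos 23.226° = 25.774432
roll angle φ = 11.323° = 0.19762363 rad
x = r_b·(cos φ + φ·sin φ) = 25.774432·(0.98053592 + 0.19762363·0.19633977) = 26.272840
y = r_b·(sin φ − φ·cos φ) = 25.774432·(0.19633977 − 0.19762363·0.98053592) = 0.066052

x=26.272840 y=0.066052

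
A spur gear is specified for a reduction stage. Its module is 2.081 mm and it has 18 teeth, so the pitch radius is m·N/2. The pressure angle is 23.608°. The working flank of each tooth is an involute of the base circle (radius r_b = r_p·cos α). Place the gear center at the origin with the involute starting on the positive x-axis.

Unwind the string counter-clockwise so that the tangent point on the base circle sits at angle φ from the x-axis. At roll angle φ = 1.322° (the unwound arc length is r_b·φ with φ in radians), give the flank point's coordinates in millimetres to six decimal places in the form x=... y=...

pitch radius r_p = m·N/2 = 2.081·18/2 = 18.729000
base radius r_b = r_p·cos α = 18.729000·cos 23.608° = 17.161510
roll angle φ = 1.322° = 0.02307325 rad
x = r_b·(cos φ + φ·sin φ) = 17.161510·(0.99973382 + 0.02307325·0.02307121) = 17.166078
y = r_b·(sin φ − φ·cos φ) = 17.161510·(0.02307121 − 0.02307325·0.99973382) = 0.000070

x=17.166078 y=0.000070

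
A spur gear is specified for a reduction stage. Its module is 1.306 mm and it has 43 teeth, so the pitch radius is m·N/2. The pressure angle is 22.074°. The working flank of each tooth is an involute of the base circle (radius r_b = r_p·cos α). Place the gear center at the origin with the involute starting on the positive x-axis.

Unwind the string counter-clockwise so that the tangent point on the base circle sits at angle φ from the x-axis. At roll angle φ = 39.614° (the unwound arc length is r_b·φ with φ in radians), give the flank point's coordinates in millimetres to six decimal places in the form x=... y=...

x=31.516359 y=2.731952

pitch radius r_p = m·N/2 = 1.306·43/2 = 28.079000
base radius r_b = r_p·cos α = 28.079000·cos 22.074° = 26.020789
roll angle φ = 39.614° = 0.69139473 rad
x = r_b·(cos φ + φ·sin φ) = 26.020789·(0.77035747 + 0.69139473·0.63761224) = 31.516359
y = r_b·(sin φ − φ·cos φ) = 26.020789·(0.63761224 − 0.69139473·0.77035747) = 2.731952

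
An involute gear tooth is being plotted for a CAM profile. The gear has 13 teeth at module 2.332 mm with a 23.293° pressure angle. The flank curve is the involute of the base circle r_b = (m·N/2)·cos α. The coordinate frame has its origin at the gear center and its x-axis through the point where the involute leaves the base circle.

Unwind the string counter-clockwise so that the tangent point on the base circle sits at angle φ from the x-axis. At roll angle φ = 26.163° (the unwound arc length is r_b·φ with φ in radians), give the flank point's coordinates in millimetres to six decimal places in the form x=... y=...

x=15.299255 y=0.432722

pitch radius r_p = m·N/2 = 2.332·13/2 = 15.158000
base radius r_b = r_p·cos α = 15.158000·cos 23.293° = 13.922543
roll angle φ = 26.163° = 0.45663049 rad
x = r_b·(cos φ + φ·sin φ) = 13.922543·(0.89754329 + 0.45663049·0.44092634) = 15.299255
y = r_b·(sin φ − φ·cos φ) = 13.922543·(0.44092634 − 0.45663049·0.89754329) = 0.432722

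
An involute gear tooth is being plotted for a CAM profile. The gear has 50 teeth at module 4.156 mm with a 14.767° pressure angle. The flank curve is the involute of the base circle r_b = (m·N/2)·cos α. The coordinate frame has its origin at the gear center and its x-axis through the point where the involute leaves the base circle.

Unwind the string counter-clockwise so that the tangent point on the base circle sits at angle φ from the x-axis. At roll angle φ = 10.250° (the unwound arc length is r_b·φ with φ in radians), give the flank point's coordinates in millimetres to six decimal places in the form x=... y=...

pitch radius r_p = m·N/2 = 4.156·50/2 = 103.900000
base radius r_b = r_p·cos α = 103.900000·cos 14.767° = 100.468220
roll angle φ = 10.250° = 0.17889625 rad
x = r_b·(cos φ + φ·sin φ) = 100.468220·(0.98404070 + 0.17889625·0.17794355) = 102.063065
y = r_b·(sin φ − φ·cos φ) = 100.468220·(0.17794355 − 0.17889625·0.98404070) = 0.191126

x=102.063065 y=0.191126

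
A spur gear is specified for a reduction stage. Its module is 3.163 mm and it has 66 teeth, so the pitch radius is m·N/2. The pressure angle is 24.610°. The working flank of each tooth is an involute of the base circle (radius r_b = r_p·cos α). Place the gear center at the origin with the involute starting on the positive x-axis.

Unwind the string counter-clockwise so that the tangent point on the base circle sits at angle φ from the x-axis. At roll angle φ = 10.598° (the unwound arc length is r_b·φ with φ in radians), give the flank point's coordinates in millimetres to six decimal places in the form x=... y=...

x=96.507119 y=0.199504

pitch radius r_p = m·N/2 = 3.163·66/2 = 104.379000
base radius r_b = r_p·cos α = 104.379000·cos 24.610° = 94.897571
roll angle φ = 10.598° = 0.18496999 rad
x = r_b·(cos φ + φ·sin φ) = 94.897571·(0.98294177 + 0.18496999·0.18391704) = 96.507119
y = r_b·(sin φ − φ·cos φ) = 94.897571·(0.18391704 − 0.18496999·0.98294177) = 0.199504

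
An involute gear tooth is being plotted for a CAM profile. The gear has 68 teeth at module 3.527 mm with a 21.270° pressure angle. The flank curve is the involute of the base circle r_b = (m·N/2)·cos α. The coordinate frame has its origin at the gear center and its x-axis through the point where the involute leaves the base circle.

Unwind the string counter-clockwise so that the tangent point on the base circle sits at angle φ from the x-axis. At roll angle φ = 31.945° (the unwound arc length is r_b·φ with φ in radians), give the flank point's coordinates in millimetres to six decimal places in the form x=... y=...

pitch radius r_p = m·N/2 = 3.527·68/2 = 119.918000
base radius r_b = r_p·cos α = 119.918000·cos 21.270° = 111.749341
roll angle φ = 31.945° = 0.55754543 rad
x = r_b·(cos φ + φ·sin φ) = 111.749341·(0.84855639 + 0.55754543·0.52910495) = 127.791679
y = r_b·(sin φ − φ·cos φ) = 111.749341·(0.52910495 − 0.55754543·0.84855639) = 6.257540

x=127.791679 y=6.257540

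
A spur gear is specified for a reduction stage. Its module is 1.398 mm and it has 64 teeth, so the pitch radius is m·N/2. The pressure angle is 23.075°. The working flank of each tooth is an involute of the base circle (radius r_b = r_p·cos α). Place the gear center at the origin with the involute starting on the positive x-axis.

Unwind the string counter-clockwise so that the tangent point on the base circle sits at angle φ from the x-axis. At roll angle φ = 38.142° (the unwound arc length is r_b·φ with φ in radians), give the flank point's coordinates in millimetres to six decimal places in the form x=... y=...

pitch radius r_p = m·N/2 = 1.398·64/2 = 44.736000
base radius r_b = r_p·cos α = 44.736000·cos 23.075° = 41.156789
roll angle φ = 38.142° = 0.66570348 rad
x = r_b·(cos φ + φ·sin φ) = 41.156789·(0.78648250 + 0.66570348·0.61761256) = 49.290578
y = r_b·(sin φ − φ·cos φ) = 41.156789·(0.61761256 − 0.66570348·0.78648250) = 3.870731

x=49.290578 y=3.870731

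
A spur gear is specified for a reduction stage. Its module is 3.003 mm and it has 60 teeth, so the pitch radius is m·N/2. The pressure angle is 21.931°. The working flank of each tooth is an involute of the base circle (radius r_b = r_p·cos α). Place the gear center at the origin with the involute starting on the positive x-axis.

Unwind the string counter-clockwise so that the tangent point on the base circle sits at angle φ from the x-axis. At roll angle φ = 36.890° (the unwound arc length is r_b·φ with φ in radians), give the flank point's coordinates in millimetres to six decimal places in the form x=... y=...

pitch radius r_p = m·N/2 = 3.003·60/2 = 90.090000
base radius r_b = r_p·cos α = 90.090000·cos 21.931° = 83.570575
roll angle φ = 36.890° = 0.64385196 rad
x = r_b·(cos φ + φ·sin φ) = 83.570575·(0.79978944 + 0.64385196·0.60028064) = 99.138211
y = r_b·(sin φ − φ·cos φ) = 83.570575·(0.60028064 − 0.64385196·0.79978944) = 7.131465

x=99.138211 y=7.131465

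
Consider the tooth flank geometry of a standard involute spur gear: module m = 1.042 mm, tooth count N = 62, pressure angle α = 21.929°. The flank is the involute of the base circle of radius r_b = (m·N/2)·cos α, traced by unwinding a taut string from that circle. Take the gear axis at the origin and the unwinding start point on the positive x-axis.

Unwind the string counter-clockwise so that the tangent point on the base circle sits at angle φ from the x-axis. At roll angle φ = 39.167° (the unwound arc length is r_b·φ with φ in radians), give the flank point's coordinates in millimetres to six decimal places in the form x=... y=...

pitch radius r_p = m·N/2 = 1.042·62/2 = 32.302000
base radius r_b = r_p·cos α = 32.302000·cos 21.929° = 29.964865
roll angle φ = 39.167° = 0.68359311 rad
x = r_b·(cos φ + φ·sin φ) = 29.964865·(0.77530838 + 0.68359311·0.63158286) = 36.169212
y = r_b·(sin φ − φ·cos φ) = 29.964865·(0.63158286 − 0.68359311·0.77530838) = 3.044053

x=36.169212 y=3.044053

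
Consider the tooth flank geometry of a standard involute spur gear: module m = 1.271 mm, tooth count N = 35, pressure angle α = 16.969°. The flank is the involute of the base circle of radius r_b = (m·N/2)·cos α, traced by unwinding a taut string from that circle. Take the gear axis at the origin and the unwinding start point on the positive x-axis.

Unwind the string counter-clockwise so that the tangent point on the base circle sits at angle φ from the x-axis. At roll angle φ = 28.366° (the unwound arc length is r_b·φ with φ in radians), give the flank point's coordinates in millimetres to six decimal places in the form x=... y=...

x=23.723717 y=0.839604

pitch radius r_p = m·N/2 = 1.271·35/2 = 22.242500
base radius r_b = r_p·cos α = 22.242500·cos 16.969° = 21.274124
roll angle φ = 28.366° = 0.49508010 rad
x = r_b·(cos φ + φ·sin φ) = 21.274124·(0.87993066 + 0.49508010·0.47510213) = 23.723717
y = r_b·(sin φ − φ·cos φ) = 21.274124·(0.47510213 − 0.49508010·0.87993066) = 0.839604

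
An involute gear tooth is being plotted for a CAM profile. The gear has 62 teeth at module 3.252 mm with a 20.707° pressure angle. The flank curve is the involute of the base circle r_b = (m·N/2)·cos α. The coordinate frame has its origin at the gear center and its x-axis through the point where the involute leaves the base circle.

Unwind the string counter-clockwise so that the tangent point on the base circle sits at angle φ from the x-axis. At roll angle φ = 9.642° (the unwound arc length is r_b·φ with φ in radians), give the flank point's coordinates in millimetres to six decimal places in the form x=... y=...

x=95.625460 y=0.149380

pitch radius r_p = m·N/2 = 3.252·62/2 = 100.812000
base radius r_b = r_p·cos α = 100.812000·cos 20.707° = 94.299629
roll angle φ = 9.642° = 0.16828465 rad
x = r_b·(cos φ + φ·sin φ) = 94.299629·(0.98587352 + 0.16828465·0.16749147) = 95.625460
y = r_b·(sin φ − φ·cos φ) = 94.299629·(0.16749147 − 0.16828465·0.98587352) = 0.149380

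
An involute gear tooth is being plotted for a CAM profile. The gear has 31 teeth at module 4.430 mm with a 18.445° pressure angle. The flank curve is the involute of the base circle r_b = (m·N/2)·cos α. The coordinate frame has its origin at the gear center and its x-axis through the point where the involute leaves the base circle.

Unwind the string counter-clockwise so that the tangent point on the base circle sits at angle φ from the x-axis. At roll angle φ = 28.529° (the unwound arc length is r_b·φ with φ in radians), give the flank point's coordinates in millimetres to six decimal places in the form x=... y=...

x=72.718638 y=2.614544

pitch radius r_p = m·N/2 = 4.430·31/2 = 68.665000
base radius r_b = r_p·cos α = 68.665000·cos 18.445° = 65.137528
roll angle φ = 28.529° = 0.49792498 rad
x = r_b·(cos φ + φ·sin φ) = 65.137528·(0.87857549 + 0.49792498·0.47760351) = 72.718638
y = r_b·(sin φ − φ·cos φ) = 65.137528·(0.47760351 − 0.49792498·0.87857549) = 2.614544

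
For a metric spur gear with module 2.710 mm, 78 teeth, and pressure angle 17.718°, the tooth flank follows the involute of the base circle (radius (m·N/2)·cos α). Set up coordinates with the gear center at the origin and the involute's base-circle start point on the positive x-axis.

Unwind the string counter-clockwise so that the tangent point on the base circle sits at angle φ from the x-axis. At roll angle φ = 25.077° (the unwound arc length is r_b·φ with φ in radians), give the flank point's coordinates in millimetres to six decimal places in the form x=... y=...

x=109.862624 y=2.760096

pitch radius r_p = m·N/2 = 2.710·78/2 = 105.690000
base radius r_b = r_p·cos α = 105.690000·cos 17.718° = 100.676692
roll angle φ = 25.077° = 0.43767622 rad
x = r_b·(cos φ + φ·sin φ) = 100.676692·(0.90573901 + 0.43767622·0.42383587) = 109.862624
y = r_b·(sin φ − φ·cos φ) = 100.676692·(0.42383587 − 0.43767622·0.90573901) = 2.760096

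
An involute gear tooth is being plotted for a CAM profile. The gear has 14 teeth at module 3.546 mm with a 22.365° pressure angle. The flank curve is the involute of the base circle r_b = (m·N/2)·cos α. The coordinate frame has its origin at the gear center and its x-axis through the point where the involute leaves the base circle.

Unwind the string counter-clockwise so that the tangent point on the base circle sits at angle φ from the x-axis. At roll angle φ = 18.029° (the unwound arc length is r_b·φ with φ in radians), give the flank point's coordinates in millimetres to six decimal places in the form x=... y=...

pitch radius r_p = m·N/2 = 3.546·14/2 = 24.822000
base radius r_b = r_p·cos α = 24.822000·cos 22.365° = 22.954855
roll angle φ = 18.029° = 0.31466541 rad
x = r_b·(cos φ + φ·sin φ) = 22.954855·(0.95089999 + 0.31466541·0.30949833) = 24.063309
y = r_b·(sin φ − φ·cos φ) = 22.954855·(0.30949833 − 0.31466541·0.95089999) = 0.236045

x=24.063309 y=0.236045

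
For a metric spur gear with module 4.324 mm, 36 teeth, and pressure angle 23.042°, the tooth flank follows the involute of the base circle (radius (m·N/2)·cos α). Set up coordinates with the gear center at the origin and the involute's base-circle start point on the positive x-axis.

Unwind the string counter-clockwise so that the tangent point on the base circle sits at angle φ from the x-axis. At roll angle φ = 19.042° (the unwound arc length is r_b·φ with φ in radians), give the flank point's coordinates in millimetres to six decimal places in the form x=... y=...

pitch radius r_p = m·N/2 = 4.324·36/2 = 77.832000
base radius r_b = r_p·cos α = 77.832000·cos 23.042° = 71.622422
roll angle φ = 19.042° = 0.33234560 rad
x = r_b·(cos φ + φ·sin φ) = 71.622422·(0.94527967 + 0.33234560·0.32626117) = 75.469343
y = r_b·(sin φ − φ·cos φ) = 71.622422·(0.32626117 − 0.33234560·0.94527967) = 0.866748

x=75.469343 y=0.866748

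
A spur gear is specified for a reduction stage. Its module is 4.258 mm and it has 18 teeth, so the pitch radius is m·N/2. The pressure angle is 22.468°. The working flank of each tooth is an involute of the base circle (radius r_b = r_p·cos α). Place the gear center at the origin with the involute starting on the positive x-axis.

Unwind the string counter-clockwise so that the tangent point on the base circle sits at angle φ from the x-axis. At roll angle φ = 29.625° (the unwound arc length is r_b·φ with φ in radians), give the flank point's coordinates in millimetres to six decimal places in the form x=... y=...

pitch radius r_p = m·N/2 = 4.258·18/2 = 38.322000
base radius r_b = r_p·cos α = 38.322000·cos 22.468° = 35.413097
roll angle φ = 29.625° = 0.51705379 rad
x = r_b·(cos φ + φ·sin φ) = 35.413097·(0.86927932 + 0.51705379·0.49432121) = 39.835129
y = r_b·(sin φ − φ·cos φ) = 35.413097·(0.49432121 − 0.51705379·0.86927932) = 1.588527

x=39.835129 y=1.588527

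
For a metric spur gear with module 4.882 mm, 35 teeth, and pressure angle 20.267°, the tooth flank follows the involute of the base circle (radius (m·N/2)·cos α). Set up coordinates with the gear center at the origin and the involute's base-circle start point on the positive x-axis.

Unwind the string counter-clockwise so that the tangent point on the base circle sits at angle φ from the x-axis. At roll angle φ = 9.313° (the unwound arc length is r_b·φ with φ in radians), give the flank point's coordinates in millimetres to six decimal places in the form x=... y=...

pitch radius r_p = m·N/2 = 4.882·35/2 = 85.435000
base radius r_b = r_p·cos α = 85.435000·cos 20.267° = 80.145600
roll angle φ = 9.313° = 0.16254251 rad
x = r_b·(cos φ + φ·sin φ) = 80.145600·(0.98681902 + 0.16254251·0.16182773) = 81.197343
y = r_b·(sin φ − φ·cos φ) = 80.145600·(0.16182773 − 0.16254251·0.98681902) = 0.114423

x=81.197343 y=0.114423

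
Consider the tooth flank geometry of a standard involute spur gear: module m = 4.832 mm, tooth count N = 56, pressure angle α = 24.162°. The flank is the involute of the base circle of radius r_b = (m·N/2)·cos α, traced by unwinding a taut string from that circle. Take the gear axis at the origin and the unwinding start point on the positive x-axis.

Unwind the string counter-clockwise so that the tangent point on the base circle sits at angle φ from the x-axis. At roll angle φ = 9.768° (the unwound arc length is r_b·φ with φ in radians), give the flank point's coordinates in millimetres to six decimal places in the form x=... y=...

x=125.223862 y=0.203297

pitch radius r_p = m·N/2 = 4.832·56/2 = 135.296000
base radius r_b = r_p·cos α = 135.296000·cos 24.162° = 123.442959
roll angle φ = 9.768° = 0.17048376 rad
x = r_b·(cos φ + φ·sin φ) = 123.442959·(0.98550281 + 0.17048376·0.16965912) = 125.223862
y = r_b·(sin φ − φ·cos φ) = 123.442959·(0.16965912 − 0.17048376·0.98550281) = 0.203297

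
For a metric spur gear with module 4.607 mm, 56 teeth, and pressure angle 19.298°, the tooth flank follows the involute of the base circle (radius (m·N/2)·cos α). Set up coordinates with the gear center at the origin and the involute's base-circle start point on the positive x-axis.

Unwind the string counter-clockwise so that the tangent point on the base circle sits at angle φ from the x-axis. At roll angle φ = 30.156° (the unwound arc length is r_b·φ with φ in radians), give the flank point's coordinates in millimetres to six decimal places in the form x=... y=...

x=137.461037 y=5.754604

pitch radius r_p = m·N/2 = 4.607·56/2 = 128.996000
base radius r_b = r_p·cos α = 128.996000·cos 19.298° = 121.748036
roll angle φ = 30.156° = 0.52632149 rad
x = r_b·(cos φ + φ·sin φ) = 121.748036·(0.86466084 + 0.52632149·0.50235608) = 137.461037
y = r_b·(sin φ − φ·cos φ) = 121.748036·(0.50235608 − 0.52632149·0.86466084) = 5.754604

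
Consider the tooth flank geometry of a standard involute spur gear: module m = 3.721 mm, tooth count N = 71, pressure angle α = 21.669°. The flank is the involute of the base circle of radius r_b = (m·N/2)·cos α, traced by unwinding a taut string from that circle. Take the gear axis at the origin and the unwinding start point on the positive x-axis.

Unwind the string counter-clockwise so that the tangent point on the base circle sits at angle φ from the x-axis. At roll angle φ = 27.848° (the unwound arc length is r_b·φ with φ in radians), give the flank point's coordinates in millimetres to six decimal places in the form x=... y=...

x=136.415586 y=4.588362

pitch radius r_p = m·N/2 = 3.721·71/2 = 132.095500
base radius r_b = r_p·cos α = 132.095500·cos 21.669° = 122.760640
roll angle φ = 27.848° = 0.48603929 rad
x = r_b·(cos φ + φ·sin φ) = 122.760640·(0.88418995 + 0.48603929·0.46712754) = 136.415586
y = r_b·(sin φ − φ·cos φ) = 122.760640·(0.46712754 − 0.48603929·0.88418995) = 4.588362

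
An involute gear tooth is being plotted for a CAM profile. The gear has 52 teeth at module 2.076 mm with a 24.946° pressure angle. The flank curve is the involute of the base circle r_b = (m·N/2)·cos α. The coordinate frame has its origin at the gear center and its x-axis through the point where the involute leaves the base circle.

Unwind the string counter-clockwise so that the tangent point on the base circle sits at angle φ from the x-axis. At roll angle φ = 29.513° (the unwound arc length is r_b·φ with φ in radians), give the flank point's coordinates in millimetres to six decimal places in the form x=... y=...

pitch radius r_p = m·N/2 = 2.076·52/2 = 53.976000
base radius r_b = r_p·cos α = 53.976000·cos 24.946° = 48.940346
roll angle φ = 29.513° = 0.51509902 rad
x = r_b·(cos φ + φ·sin φ) = 48.940346·(0.87024395 + 0.51509902·0.49262102) = 55.008585
y = r_b·(sin φ − φ·cos φ) = 48.940346·(0.49262102 − 0.51509902·0.87024395) = 2.170956

x=55.008585 y=2.170956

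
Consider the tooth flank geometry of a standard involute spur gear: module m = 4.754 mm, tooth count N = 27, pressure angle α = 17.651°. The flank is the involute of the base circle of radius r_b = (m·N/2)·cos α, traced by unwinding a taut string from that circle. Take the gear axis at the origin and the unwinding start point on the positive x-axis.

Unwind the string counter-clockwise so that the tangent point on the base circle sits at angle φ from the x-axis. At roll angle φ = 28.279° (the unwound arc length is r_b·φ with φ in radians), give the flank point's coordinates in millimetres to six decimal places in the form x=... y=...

pitch radius r_p = m·N/2 = 4.754·27/2 = 64.179000
base radius r_b = r_p·cos α = 64.179000·cos 17.651° = 61.157526
roll angle φ = 28.279° = 0.49356166 rad
x = r_b·(cos φ + φ·sin φ) = 61.157526·(0.88065106 + 0.49356166·0.47376547) = 68.159055
y = r_b·(sin φ − φ·cos φ) = 61.157526·(0.47376547 − 0.49356166·0.88065106) = 2.391863

x=68.159055 y=2.391863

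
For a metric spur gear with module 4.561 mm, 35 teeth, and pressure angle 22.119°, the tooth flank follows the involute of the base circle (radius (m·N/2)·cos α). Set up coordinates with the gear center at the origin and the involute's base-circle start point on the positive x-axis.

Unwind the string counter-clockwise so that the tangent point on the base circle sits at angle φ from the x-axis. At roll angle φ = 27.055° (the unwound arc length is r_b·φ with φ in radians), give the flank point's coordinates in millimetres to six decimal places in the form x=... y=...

pitch radius r_p = m·N/2 = 4.561·35/2 = 79.817500
base radius r_b = r_p·cos α = 79.817500·cos 22.119° = 73.943237
roll angle φ = 27.055° = 0.47219883 rad
x = r_b·(cos φ + φ·sin φ) = 73.943237·(0.89057031 + 0.47219883·0.45484560) = 81.732999
y = r_b·(sin φ − φ·cos φ) = 73.943237·(0.45484560 − 0.47219883·0.89057031) = 2.537683

x=81.732999 y=2.537683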